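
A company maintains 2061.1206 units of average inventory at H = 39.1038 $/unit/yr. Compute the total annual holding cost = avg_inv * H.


Cost = 2061.1206 * 39.1038 = 80597.6477

80597.6477 $/yr


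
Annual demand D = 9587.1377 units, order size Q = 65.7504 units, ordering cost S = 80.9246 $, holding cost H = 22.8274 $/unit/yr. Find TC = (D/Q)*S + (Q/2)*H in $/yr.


Ordering cost = D*S/Q = 11799.7044
Holding cost = Q*H/2 = 750.4553
TC = 11799.7044 + 750.4553 = 12550.1597

12550.1597 $/yr


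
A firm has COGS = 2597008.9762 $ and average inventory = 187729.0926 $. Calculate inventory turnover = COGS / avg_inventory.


Turnover = 2597008.9762 / 187729.0926 = 13.8338

13.8338


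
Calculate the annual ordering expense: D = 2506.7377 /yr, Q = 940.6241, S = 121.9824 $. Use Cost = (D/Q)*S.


Number of orders = D/Q = 2.6650
Cost = 2.6650 * 121.9824 = 325.0798

325.0798 $/yr


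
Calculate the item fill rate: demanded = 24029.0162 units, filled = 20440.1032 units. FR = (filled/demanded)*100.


FR = 20440.1032 / 24029.0162 * 100 = 85.0643

85.0643%


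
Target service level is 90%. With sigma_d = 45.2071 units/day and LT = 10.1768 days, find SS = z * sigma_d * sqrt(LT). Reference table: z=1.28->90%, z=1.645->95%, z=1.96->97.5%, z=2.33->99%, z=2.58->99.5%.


From the table, SL = 90% corresponds to z = 1.28
sqrt(LT) = sqrt(10.1768) = 3.1901
SS = 1.28 * 45.2071 * 3.1901 = 184.5960

184.5960 units


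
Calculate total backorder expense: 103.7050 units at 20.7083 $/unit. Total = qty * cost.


Total = 103.7050 * 20.7083 = 2147.5543

2147.5543 $


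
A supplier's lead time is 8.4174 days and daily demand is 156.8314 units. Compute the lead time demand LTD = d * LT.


LTD = 156.8314 * 8.4174 = 1320.1126

1320.1126 units


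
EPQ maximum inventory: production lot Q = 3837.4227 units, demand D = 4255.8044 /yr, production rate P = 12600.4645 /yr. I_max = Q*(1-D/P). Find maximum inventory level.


D/P = 0.3377
1 - D/P = 0.6623
I_max = 3837.4227 * 0.6623 = 2541.3339

2541.3339 units


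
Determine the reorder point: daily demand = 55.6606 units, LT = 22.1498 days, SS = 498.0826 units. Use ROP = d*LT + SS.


d*LT = 55.6606 * 22.1498 = 1232.8712
ROP = 1232.8712 + 498.0826 = 1730.9538

1730.9538 units


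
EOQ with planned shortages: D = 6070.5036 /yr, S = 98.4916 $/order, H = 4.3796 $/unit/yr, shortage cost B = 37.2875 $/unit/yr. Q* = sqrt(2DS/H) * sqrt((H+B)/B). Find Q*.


sqrt(2DS/H) = 522.5282
sqrt((H+B)/B) = 1.0571
Q* = 522.5282 * 1.0571 = 552.3632

552.3632 units


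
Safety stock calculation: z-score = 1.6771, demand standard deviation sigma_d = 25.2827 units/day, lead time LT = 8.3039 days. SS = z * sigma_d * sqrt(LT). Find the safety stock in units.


sqrt(LT) = sqrt(8.3039) = 2.8816
SS = 1.6771 * 25.2827 * 2.8816 = 122.1866

122.1866 units


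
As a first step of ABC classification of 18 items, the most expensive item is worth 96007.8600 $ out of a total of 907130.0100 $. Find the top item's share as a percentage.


Top item = 96007.8600
Total = 907130.0100
Percentage = 96007.8600 / 907130.0100 * 100 = 10.5837

10.5837%


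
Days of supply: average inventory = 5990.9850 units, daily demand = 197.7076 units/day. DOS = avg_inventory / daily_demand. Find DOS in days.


DOS = 5990.9850 / 197.7076 = 30.3022

30.3022 days


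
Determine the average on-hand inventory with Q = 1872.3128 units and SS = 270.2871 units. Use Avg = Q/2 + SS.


Q/2 = 936.1564
Avg = 936.1564 + 270.2871 = 1206.4435

1206.4435 units


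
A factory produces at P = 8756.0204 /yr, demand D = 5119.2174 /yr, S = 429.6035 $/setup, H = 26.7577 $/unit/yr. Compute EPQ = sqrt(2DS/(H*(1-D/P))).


1 - D/P = 1 - 0.5847 = 0.4153
H*(1-D/P) = 11.1138
2DS = 4398467.4246
EPQ = sqrt(395767.0081) = 629.1002

629.1002 units


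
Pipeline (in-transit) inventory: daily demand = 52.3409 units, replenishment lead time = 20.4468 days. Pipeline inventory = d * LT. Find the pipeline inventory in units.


Pipeline = 52.3409 * 20.4468 = 1070.2039

1070.2039 units


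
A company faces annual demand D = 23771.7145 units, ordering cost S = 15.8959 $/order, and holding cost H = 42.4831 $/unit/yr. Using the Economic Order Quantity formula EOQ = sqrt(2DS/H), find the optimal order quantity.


2*D*S = 2 * 23771.7145 * 15.8959 = 755745.5930
2*D*S/H = 17789.3231
EOQ = sqrt(17789.3231) = 133.3766

133.3766 units


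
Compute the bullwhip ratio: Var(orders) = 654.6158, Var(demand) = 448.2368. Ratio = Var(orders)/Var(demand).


BW = 654.6158 / 448.2368 = 1.4604

1.4604


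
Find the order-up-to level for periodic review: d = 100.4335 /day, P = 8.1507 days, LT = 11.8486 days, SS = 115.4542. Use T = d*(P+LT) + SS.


P + LT = 19.9993
d*(P+LT) = 100.4335 * 19.9993 = 2008.5997
T = 2008.5997 + 115.4542 = 2124.0539

2124.0539 units


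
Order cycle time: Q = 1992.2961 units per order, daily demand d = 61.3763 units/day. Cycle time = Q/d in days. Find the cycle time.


Cycle = 1992.2961 / 61.3763 = 32.4603

32.4603 days


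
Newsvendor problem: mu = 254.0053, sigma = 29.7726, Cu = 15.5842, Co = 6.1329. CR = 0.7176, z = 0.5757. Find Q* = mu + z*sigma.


CR = Cu/(Cu+Co) = 15.5842/(15.5842+6.1329) = 0.7176
z = 0.5757
Q* = 254.0053 + 0.5757 * 29.7726 = 271.1454

271.1454 units


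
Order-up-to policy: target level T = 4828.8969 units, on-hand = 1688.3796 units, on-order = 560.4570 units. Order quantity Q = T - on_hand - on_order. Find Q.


Inventory position = OH + OO = 1688.3796 + 560.4570 = 2248.8366
Q = 4828.8969 - 2248.8366 = 2580.0603

2580.0603 units


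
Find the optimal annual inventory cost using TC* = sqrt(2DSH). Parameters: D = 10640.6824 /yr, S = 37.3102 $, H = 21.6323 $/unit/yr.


2*D*S*H = 17176305.2892
TC* = sqrt(17176305.2892) = 4144.4306

4144.4306 $/yr


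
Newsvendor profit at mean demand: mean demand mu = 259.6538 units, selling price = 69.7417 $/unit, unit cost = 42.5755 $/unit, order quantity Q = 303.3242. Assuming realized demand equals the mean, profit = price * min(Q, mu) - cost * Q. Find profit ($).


Sales at mu = min(303.3242, 259.6538) = 259.6538
Revenue = 69.7417 * 259.6538 = 18108.6974
Total cost = 42.5755 * 303.3242 = 12914.1795
Profit = 18108.6974 - 12914.1795 = 5194.5179

5194.5179 $


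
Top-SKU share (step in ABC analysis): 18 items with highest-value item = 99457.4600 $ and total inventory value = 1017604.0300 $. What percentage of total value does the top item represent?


Top item = 99457.4600
Total = 1017604.0300
Percentage = 99457.4600 / 1017604.0300 * 100 = 9.7737

9.7737%


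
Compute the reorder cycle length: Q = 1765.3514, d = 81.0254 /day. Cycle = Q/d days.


Cycle = 1765.3514 / 81.0254 = 21.7876

21.7876 days


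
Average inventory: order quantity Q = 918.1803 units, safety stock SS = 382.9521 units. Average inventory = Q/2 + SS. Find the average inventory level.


Q/2 = 459.0901
Avg = 459.0901 + 382.9521 = 842.0422

842.0422 units


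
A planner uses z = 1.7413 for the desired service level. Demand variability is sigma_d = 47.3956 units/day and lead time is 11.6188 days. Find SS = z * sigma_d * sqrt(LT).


sqrt(LT) = sqrt(11.6188) = 3.4086
SS = 1.7413 * 47.3956 * 3.4086 = 281.3146

281.3146 units


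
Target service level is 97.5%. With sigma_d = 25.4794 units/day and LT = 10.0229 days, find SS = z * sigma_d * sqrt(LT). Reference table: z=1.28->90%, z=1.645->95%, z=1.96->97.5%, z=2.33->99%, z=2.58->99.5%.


From the table, SL = 97.5% corresponds to z = 1.96
sqrt(LT) = sqrt(10.0229) = 3.1659
SS = 1.96 * 25.4794 * 3.1659 = 158.1037

158.1037 units


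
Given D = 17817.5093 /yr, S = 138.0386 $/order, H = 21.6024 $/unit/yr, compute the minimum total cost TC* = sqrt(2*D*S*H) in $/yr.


2*D*S*H = 106262380.1154
TC* = sqrt(106262380.1154) = 10308.3646

10308.3646 $/yr


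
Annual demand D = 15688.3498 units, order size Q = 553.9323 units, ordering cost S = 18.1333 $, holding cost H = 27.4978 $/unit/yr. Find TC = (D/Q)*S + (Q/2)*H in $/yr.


Ordering cost = D*S/Q = 513.5674
Holding cost = Q*H/2 = 7615.9598
TC = 513.5674 + 7615.9598 = 8129.5272

8129.5272 $/yr


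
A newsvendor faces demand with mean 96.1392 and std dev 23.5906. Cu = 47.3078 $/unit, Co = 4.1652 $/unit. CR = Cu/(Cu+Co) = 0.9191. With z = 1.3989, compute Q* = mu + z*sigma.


CR = Cu/(Cu+Co) = 47.3078/(47.3078+4.1652) = 0.9191
z = 1.3989
Q* = 96.1392 + 1.3989 * 23.5906 = 129.1401

129.1401 units


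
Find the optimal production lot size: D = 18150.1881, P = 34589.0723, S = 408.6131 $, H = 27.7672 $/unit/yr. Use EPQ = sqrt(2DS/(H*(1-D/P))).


1 - D/P = 1 - 0.5247 = 0.4753
H*(1-D/P) = 13.1967
2DS = 14832809.2502
EPQ = sqrt(1123978.2344) = 1060.1784

1060.1784 units


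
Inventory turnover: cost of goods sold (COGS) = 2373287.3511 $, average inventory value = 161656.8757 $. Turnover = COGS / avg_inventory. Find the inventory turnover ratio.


Turnover = 2373287.3511 / 161656.8757 = 14.6810

14.6810


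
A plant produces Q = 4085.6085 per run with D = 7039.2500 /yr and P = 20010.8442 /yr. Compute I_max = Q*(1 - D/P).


D/P = 0.3518
1 - D/P = 0.6482
I_max = 4085.6085 * 0.6482 = 2648.4068

2648.4068 units


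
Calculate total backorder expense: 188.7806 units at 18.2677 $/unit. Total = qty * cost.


Total = 188.7806 * 18.2677 = 3448.5874

3448.5874 $


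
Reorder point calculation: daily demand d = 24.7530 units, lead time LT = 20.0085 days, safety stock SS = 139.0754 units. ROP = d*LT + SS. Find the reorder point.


d*LT = 24.7530 * 20.0085 = 495.2704
ROP = 495.2704 + 139.0754 = 634.3458

634.3458 units


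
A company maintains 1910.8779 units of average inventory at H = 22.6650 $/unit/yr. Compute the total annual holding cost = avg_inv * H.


Cost = 1910.8779 * 22.6650 = 43310.0476

43310.0476 $/yr


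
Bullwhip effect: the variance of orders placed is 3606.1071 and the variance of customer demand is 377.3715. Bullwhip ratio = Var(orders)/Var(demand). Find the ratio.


BW = 3606.1071 / 377.3715 = 9.5559

9.5559


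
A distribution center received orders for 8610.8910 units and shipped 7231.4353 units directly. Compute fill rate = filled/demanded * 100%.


FR = 7231.4353 / 8610.8910 * 100 = 83.9801

83.9801%


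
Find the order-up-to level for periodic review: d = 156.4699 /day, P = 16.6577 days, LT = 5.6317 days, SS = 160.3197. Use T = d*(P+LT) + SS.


P + LT = 22.2894
d*(P+LT) = 156.4699 * 22.2894 = 3487.6202
T = 3487.6202 + 160.3197 = 3647.9399

3647.9399 units


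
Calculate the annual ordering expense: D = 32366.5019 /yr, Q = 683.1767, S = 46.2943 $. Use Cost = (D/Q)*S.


Number of orders = D/Q = 47.3765
Cost = 47.3765 * 46.2943 = 2193.2606

2193.2606 $/yr


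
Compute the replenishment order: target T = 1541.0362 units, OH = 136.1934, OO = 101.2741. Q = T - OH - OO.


Inventory position = OH + OO = 136.1934 + 101.2741 = 237.4675
Q = 1541.0362 - 237.4675 = 1303.5687

1303.5687 units


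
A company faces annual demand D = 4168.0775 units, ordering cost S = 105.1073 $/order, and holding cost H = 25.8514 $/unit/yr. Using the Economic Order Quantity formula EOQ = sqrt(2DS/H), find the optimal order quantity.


2*D*S = 2 * 4168.0775 * 105.1073 = 876190.7444
2*D*S/H = 33893.3576
EOQ = sqrt(33893.3576) = 184.1015

184.1015 units


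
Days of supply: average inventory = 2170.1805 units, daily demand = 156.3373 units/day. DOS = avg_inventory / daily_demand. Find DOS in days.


DOS = 2170.1805 / 156.3373 = 13.8814

13.8814 days


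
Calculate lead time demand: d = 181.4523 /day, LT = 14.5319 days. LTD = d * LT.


LTD = 181.4523 * 14.5319 = 2636.8467

2636.8467 units


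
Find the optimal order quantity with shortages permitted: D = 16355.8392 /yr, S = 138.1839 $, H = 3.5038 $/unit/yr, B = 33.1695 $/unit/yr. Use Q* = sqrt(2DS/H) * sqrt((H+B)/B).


sqrt(2DS/H) = 1135.8225
sqrt((H+B)/B) = 1.0515
Q* = 1135.8225 * 1.0515 = 1194.3071

1194.3071 units


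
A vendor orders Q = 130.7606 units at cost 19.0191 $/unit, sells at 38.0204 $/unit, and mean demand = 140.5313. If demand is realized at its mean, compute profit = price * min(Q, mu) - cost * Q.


Sales at mu = min(130.7606, 140.5313) = 130.7606
Revenue = 38.0204 * 130.7606 = 4971.5703
Total cost = 19.0191 * 130.7606 = 2486.9489
Profit = 4971.5703 - 2486.9489 = 2484.6214

2484.6214 $


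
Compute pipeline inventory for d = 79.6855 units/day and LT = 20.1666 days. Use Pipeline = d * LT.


Pipeline = 79.6855 * 20.1666 = 1606.9856

1606.9856 units


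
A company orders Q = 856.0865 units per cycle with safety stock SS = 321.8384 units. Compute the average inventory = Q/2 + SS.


Q/2 = 428.0433
Avg = 428.0433 + 321.8384 = 749.8817

749.8817 units


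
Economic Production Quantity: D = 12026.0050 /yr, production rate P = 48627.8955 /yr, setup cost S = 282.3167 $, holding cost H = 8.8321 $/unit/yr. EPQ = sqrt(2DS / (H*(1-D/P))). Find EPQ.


1 - D/P = 1 - 0.2473 = 0.7527
H*(1-D/P) = 6.6479
2DS = 6790284.0916
EPQ = sqrt(1021423.6854) = 1010.6551

1010.6551 units


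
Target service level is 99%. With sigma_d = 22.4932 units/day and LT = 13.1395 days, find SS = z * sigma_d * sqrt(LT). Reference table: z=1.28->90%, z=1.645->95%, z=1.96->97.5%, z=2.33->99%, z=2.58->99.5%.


From the table, SL = 99% corresponds to z = 2.33
sqrt(LT) = sqrt(13.1395) = 3.6248
SS = 2.33 * 22.4932 * 3.6248 = 189.9751

189.9751 units


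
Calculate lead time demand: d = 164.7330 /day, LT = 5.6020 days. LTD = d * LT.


LTD = 164.7330 * 5.6020 = 922.8343

922.8343 units


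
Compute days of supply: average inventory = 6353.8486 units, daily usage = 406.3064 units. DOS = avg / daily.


DOS = 6353.8486 / 406.3064 = 15.6381

15.6381 days


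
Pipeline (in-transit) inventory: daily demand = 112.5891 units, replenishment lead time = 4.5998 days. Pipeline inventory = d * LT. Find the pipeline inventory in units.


Pipeline = 112.5891 * 4.5998 = 517.8873

517.8873 units


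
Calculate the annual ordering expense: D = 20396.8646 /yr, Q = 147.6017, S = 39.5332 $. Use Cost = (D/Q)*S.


Number of orders = D/Q = 138.1885
Cost = 138.1885 * 39.5332 = 5463.0355

5463.0355 $/yr


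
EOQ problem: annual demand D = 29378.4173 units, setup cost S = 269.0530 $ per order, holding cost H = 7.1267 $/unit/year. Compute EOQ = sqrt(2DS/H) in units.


2*D*S = 2 * 29378.4173 * 269.0530 = 15808702.6196
2*D*S/H = 2218236.0166
EOQ = sqrt(2218236.0166) = 1489.3744

1489.3744 units


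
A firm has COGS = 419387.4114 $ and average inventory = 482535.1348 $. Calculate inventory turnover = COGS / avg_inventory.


Turnover = 419387.4114 / 482535.1348 = 0.8691

0.8691


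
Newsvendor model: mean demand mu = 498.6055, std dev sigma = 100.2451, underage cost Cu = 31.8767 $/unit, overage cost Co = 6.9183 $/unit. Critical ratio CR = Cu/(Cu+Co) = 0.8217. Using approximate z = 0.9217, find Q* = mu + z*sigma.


CR = Cu/(Cu+Co) = 31.8767/(31.8767+6.9183) = 0.8217
z = 0.9217
Q* = 498.6055 + 0.9217 * 100.2451 = 591.0014

591.0014 units


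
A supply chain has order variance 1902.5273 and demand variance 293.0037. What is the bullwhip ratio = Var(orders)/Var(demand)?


BW = 1902.5273 / 293.0037 = 6.4932

6.4932


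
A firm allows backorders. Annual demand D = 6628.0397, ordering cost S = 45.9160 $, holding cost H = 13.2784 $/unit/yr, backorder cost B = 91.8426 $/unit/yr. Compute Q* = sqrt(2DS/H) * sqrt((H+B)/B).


sqrt(2DS/H) = 214.1000
sqrt((H+B)/B) = 1.0698
Q* = 214.1000 * 1.0698 = 229.0548

229.0548 units


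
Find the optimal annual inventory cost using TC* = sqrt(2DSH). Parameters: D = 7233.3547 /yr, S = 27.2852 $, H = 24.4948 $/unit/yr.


2*D*S*H = 9668760.3727
TC* = sqrt(9668760.3727) = 3109.4630

3109.4630 $/yr


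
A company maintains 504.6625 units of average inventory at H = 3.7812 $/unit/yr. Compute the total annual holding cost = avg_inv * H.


Cost = 504.6625 * 3.7812 = 1908.2298

1908.2298 $/yr


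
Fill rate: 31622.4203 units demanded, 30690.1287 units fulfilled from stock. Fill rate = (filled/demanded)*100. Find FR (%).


FR = 30690.1287 / 31622.4203 * 100 = 97.0518

97.0518%


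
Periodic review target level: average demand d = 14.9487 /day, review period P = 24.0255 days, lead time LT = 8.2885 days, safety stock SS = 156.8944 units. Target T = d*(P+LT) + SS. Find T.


P + LT = 32.3140
d*(P+LT) = 14.9487 * 32.3140 = 483.0523
T = 483.0523 + 156.8944 = 639.9467

639.9467 units


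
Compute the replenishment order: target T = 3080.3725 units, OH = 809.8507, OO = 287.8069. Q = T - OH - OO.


Inventory position = OH + OO = 809.8507 + 287.8069 = 1097.6576
Q = 3080.3725 - 1097.6576 = 1982.7149

1982.7149 units


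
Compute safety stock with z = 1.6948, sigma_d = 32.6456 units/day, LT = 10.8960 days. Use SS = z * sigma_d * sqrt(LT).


sqrt(LT) = sqrt(10.8960) = 3.3009
SS = 1.6948 * 32.6456 * 3.3009 = 182.6319

182.6319 units


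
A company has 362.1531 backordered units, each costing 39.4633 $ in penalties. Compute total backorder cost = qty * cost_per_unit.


Total = 362.1531 * 39.4633 = 14291.7564

14291.7564 $


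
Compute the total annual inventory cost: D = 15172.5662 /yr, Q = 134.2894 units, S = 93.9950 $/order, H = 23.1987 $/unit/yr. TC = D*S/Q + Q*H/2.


Ordering cost = D*S/Q = 10619.9399
Holding cost = Q*H/2 = 1557.6698
TC = 10619.9399 + 1557.6698 = 12177.6097

12177.6097 $/yr


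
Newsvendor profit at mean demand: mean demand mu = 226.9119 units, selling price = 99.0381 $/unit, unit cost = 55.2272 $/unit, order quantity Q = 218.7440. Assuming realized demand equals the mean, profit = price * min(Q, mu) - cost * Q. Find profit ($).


Sales at mu = min(218.7440, 226.9119) = 218.7440
Revenue = 99.0381 * 218.7440 = 21663.9901
Total cost = 55.2272 * 218.7440 = 12080.6186
Profit = 21663.9901 - 12080.6186 = 9583.3715

9583.3715 $


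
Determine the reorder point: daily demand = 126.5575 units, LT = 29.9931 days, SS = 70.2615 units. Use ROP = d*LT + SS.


d*LT = 126.5575 * 29.9931 = 3795.8518
ROP = 3795.8518 + 70.2615 = 3866.1133

3866.1133 units


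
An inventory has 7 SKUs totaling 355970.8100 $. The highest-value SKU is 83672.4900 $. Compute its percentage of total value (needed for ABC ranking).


Top item = 83672.4900
Total = 355970.8100
Percentage = 83672.4900 / 355970.8100 * 100 = 23.5054

23.5054%


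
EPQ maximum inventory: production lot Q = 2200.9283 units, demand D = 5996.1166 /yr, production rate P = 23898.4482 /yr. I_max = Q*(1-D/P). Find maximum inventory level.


D/P = 0.2509
1 - D/P = 0.7491
I_max = 2200.9283 * 0.7491 = 1648.7158

1648.7158 units


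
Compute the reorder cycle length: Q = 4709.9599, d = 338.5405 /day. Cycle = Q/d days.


Cycle = 4709.9599 / 338.5405 = 13.9125

13.9125 days


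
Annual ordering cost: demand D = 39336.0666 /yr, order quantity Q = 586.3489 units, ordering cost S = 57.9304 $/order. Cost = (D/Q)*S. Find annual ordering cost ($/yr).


Number of orders = D/Q = 67.0865
Cost = 67.0865 * 57.9304 = 3886.3449

3886.3449 $/yr


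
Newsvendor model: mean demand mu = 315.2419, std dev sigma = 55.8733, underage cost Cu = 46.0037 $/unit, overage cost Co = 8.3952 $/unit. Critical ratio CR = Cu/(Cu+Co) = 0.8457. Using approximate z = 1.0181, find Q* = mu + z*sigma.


CR = Cu/(Cu+Co) = 46.0037/(46.0037+8.3952) = 0.8457
z = 1.0181
Q* = 315.2419 + 1.0181 * 55.8733 = 372.1265

372.1265 units


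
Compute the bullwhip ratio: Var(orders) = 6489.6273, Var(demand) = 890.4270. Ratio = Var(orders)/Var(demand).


BW = 6489.6273 / 890.4270 = 7.2882

7.2882


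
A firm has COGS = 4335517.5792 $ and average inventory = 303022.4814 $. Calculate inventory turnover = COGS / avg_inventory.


Turnover = 4335517.5792 / 303022.4814 = 14.3076

14.3076


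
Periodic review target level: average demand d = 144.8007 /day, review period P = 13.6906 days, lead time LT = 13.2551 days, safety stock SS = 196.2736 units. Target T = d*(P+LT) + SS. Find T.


P + LT = 26.9457
d*(P+LT) = 144.8007 * 26.9457 = 3901.7562
T = 3901.7562 + 196.2736 = 4098.0298

4098.0298 units


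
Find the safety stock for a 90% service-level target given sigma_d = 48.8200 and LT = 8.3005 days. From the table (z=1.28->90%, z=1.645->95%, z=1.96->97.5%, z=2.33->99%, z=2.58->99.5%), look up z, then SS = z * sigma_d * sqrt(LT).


From the table, SL = 90% corresponds to z = 1.28
sqrt(LT) = sqrt(8.3005) = 2.8811
SS = 1.28 * 48.8200 * 2.8811 = 180.0362

180.0362 units


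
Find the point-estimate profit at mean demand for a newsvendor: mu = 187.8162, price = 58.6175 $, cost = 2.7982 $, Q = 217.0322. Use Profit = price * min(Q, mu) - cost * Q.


Sales at mu = min(217.0322, 187.8162) = 187.8162
Revenue = 58.6175 * 187.8162 = 11009.3161
Total cost = 2.7982 * 217.0322 = 607.2995
Profit = 11009.3161 - 607.2995 = 10402.0166

10402.0166 $


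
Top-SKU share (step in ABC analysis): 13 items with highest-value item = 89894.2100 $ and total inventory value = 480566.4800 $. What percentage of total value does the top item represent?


Top item = 89894.2100
Total = 480566.4800
Percentage = 89894.2100 / 480566.4800 * 100 = 18.7059

18.7059%


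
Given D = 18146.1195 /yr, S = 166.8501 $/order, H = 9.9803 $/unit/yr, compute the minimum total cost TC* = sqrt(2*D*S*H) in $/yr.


2*D*S*H = 60434346.3987
TC* = sqrt(60434346.3987) = 7773.9531

7773.9531 $/yr


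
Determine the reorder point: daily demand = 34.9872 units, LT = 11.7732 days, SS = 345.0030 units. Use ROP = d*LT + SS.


d*LT = 34.9872 * 11.7732 = 411.9113
ROP = 411.9113 + 345.0030 = 756.9143

756.9143 units


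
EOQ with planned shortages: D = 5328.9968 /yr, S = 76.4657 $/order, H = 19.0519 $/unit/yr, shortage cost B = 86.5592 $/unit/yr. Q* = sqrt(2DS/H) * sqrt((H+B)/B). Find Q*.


sqrt(2DS/H) = 206.8245
sqrt((H+B)/B) = 1.1046
Q* = 206.8245 * 1.1046 = 228.4547

228.4547 units


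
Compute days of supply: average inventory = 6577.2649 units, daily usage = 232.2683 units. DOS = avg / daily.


DOS = 6577.2649 / 232.2683 = 28.3175

28.3175 days


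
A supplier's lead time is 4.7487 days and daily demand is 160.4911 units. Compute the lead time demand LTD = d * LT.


LTD = 160.4911 * 4.7487 = 762.1241

762.1241 units


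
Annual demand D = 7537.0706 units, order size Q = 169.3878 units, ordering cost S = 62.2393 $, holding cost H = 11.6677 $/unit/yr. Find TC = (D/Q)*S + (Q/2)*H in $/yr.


Ordering cost = D*S/Q = 2769.3966
Holding cost = Q*H/2 = 988.1830
TC = 2769.3966 + 988.1830 = 3757.5796

3757.5796 $/yr


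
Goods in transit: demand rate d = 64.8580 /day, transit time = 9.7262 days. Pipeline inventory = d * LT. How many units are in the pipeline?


Pipeline = 64.8580 * 9.7262 = 630.8219

630.8219 units


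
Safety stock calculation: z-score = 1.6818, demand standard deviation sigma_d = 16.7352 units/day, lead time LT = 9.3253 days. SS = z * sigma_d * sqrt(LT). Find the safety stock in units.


sqrt(LT) = sqrt(9.3253) = 3.0537
SS = 1.6818 * 16.7352 * 3.0537 = 85.9482

85.9482 units


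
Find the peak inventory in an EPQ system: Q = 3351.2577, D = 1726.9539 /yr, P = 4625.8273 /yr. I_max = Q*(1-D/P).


D/P = 0.3733
1 - D/P = 0.6267
I_max = 3351.2577 * 0.6267 = 2100.1372

2100.1372 units


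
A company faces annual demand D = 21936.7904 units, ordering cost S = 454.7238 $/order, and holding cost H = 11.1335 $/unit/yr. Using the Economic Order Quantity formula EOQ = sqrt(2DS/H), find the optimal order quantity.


2*D*S = 2 * 21936.7904 * 454.7238 = 19950361.3810
2*D*S/H = 1791921.8019
EOQ = sqrt(1791921.8019) = 1338.6268

1338.6268 units


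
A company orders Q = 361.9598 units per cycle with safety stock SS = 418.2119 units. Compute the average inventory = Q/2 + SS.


Q/2 = 180.9799
Avg = 180.9799 + 418.2119 = 599.1918

599.1918 units


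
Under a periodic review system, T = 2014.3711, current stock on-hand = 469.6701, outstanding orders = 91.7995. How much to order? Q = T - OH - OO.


Inventory position = OH + OO = 469.6701 + 91.7995 = 561.4696
Q = 2014.3711 - 561.4696 = 1452.9015

1452.9015 units


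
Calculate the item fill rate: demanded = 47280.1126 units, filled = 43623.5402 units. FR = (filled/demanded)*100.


FR = 43623.5402 / 47280.1126 * 100 = 92.2662

92.2662%


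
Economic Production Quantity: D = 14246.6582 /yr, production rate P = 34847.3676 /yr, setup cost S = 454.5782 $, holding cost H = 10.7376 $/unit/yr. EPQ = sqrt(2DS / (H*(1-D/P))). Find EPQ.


1 - D/P = 1 - 0.4088 = 0.5912
H*(1-D/P) = 6.3477
2DS = 12952440.4811
EPQ = sqrt(2040479.2591) = 1428.4535

1428.4535 units


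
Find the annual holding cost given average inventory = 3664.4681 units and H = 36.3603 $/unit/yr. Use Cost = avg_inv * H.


Cost = 3664.4681 * 36.3603 = 133241.1595

133241.1595 $/yr


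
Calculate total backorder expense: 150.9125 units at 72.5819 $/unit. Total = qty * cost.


Total = 150.9125 * 72.5819 = 10953.5160

10953.5160 $


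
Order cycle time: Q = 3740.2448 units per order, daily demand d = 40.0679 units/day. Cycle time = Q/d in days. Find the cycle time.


Cycle = 3740.2448 / 40.0679 = 93.3477

93.3477 days


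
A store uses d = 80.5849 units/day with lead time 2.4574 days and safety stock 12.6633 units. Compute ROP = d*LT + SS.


d*LT = 80.5849 * 2.4574 = 198.0293
ROP = 198.0293 + 12.6633 = 210.6926

210.6926 units


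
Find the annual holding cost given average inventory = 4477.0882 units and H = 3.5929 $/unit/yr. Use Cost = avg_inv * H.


Cost = 4477.0882 * 3.5929 = 16085.7302

16085.7302 $/yr


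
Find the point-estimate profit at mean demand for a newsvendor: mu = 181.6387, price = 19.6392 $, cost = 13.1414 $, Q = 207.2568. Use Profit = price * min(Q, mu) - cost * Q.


Sales at mu = min(207.2568, 181.6387) = 181.6387
Revenue = 19.6392 * 181.6387 = 3567.2388
Total cost = 13.1414 * 207.2568 = 2723.6445
Profit = 3567.2388 - 2723.6445 = 843.5942

843.5942 $


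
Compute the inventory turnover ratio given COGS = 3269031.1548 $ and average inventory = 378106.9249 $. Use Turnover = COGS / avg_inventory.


Turnover = 3269031.1548 / 378106.9249 = 8.6458

8.6458


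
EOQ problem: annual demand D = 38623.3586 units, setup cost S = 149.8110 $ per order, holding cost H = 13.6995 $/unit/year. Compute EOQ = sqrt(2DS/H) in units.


2*D*S = 2 * 38623.3586 * 149.8110 = 11572407.9504
2*D*S/H = 844732.1399
EOQ = sqrt(844732.1399) = 919.0931

919.0931 units


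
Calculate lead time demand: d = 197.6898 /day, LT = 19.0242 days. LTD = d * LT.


LTD = 197.6898 * 19.0242 = 3760.8903

3760.8903 units


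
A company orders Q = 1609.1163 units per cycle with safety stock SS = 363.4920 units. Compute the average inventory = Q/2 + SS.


Q/2 = 804.5581
Avg = 804.5581 + 363.4920 = 1168.0502

1168.0502 units


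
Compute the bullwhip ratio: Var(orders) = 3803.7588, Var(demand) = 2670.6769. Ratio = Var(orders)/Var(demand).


BW = 3803.7588 / 2670.6769 = 1.4243

1.4243


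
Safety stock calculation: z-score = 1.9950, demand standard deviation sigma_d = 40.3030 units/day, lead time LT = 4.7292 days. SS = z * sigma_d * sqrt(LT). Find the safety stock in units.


sqrt(LT) = sqrt(4.7292) = 2.1747
SS = 1.9950 * 40.3030 * 2.1747 = 174.8534

174.8534 units


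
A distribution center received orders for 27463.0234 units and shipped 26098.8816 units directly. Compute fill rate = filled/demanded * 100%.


FR = 26098.8816 / 27463.0234 * 100 = 95.0328

95.0328%


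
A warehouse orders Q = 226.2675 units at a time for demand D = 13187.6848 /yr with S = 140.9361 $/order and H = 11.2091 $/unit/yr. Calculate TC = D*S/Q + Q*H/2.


Ordering cost = D*S/Q = 8214.2635
Holding cost = Q*H/2 = 1268.1275
TC = 8214.2635 + 1268.1275 = 9482.3910

9482.3910 $/yr


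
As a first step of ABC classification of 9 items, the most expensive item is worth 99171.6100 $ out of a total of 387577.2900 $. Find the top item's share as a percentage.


Top item = 99171.6100
Total = 387577.2900
Percentage = 99171.6100 / 387577.2900 * 100 = 25.5876

25.5876%


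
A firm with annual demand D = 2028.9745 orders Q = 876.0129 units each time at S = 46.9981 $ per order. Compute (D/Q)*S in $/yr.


Number of orders = D/Q = 2.3161
Cost = 2.3161 * 46.9981 = 108.8545

108.8545 $/yr


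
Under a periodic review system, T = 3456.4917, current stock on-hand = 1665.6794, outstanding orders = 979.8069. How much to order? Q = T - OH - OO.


Inventory position = OH + OO = 1665.6794 + 979.8069 = 2645.4863
Q = 3456.4917 - 2645.4863 = 811.0054

811.0054 units


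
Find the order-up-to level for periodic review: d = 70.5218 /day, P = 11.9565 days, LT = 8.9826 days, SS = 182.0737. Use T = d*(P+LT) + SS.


P + LT = 20.9391
d*(P+LT) = 70.5218 * 20.9391 = 1476.6630
T = 1476.6630 + 182.0737 = 1658.7367

1658.7367 units


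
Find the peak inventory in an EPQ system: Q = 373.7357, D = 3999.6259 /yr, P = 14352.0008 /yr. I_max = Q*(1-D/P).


D/P = 0.2787
1 - D/P = 0.7213
I_max = 373.7357 * 0.7213 = 269.5828

269.5828 units


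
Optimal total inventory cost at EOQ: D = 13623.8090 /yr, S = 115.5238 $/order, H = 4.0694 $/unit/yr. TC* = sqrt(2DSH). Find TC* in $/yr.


2*D*S*H = 12809447.2263
TC* = sqrt(12809447.2263) = 3579.0288

3579.0288 $/yr


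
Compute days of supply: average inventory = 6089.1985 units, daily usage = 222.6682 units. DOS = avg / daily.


DOS = 6089.1985 / 222.6682 = 27.3465

27.3465 days


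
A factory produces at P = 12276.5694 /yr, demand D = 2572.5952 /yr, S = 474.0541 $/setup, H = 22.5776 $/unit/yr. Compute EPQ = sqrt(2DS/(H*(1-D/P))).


1 - D/P = 1 - 0.2096 = 0.7904
H*(1-D/P) = 17.8464
2DS = 2439098.6044
EPQ = sqrt(136671.8186) = 369.6915

369.6915 units


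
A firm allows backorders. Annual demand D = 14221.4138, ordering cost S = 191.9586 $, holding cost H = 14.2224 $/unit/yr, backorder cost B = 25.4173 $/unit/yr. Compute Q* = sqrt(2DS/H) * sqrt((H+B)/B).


sqrt(2DS/H) = 619.5890
sqrt((H+B)/B) = 1.2488
Q* = 619.5890 * 1.2488 = 773.7563

773.7563 units


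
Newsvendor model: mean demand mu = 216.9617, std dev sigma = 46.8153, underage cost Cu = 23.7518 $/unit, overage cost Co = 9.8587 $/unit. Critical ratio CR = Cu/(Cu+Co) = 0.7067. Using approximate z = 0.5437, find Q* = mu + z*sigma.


CR = Cu/(Cu+Co) = 23.7518/(23.7518+9.8587) = 0.7067
z = 0.5437
Q* = 216.9617 + 0.5437 * 46.8153 = 242.4152

242.4152 units


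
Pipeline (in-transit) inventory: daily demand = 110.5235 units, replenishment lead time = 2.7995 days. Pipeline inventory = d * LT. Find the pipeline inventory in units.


Pipeline = 110.5235 * 2.7995 = 309.4105

309.4105 units


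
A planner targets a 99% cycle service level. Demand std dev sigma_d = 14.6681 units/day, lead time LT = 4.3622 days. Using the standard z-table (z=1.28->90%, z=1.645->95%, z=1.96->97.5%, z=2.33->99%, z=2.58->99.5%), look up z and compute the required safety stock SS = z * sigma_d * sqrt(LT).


From the table, SL = 99% corresponds to z = 2.33
sqrt(LT) = sqrt(4.3622) = 2.0886
SS = 2.33 * 14.6681 * 2.0886 = 71.3810

71.3810 units


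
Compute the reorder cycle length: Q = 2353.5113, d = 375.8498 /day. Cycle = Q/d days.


Cycle = 2353.5113 / 375.8498 = 6.2618

6.2618 days


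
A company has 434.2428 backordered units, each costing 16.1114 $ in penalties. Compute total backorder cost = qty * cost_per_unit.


Total = 434.2428 * 16.1114 = 6996.2594

6996.2594 $


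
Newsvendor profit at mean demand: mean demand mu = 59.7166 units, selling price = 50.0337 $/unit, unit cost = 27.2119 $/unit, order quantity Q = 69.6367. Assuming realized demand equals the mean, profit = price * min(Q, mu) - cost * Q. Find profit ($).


Sales at mu = min(69.6367, 59.7166) = 59.7166
Revenue = 50.0337 * 59.7166 = 2987.8424
Total cost = 27.2119 * 69.6367 = 1894.9469
Profit = 2987.8424 - 1894.9469 = 1092.8955

1092.8955 $


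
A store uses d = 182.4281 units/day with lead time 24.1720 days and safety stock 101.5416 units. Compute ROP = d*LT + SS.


d*LT = 182.4281 * 24.1720 = 4409.6520
ROP = 4409.6520 + 101.5416 = 4511.1936

4511.1936 units


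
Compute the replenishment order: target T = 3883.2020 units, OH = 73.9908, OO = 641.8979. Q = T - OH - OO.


Inventory position = OH + OO = 73.9908 + 641.8979 = 715.8887
Q = 3883.2020 - 715.8887 = 3167.3133

3167.3133 units


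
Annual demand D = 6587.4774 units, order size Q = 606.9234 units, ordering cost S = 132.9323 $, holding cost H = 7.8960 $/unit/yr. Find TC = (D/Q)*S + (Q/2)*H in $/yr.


Ordering cost = D*S/Q = 1442.8320
Holding cost = Q*H/2 = 2396.1336
TC = 1442.8320 + 2396.1336 = 3838.9656

3838.9656 $/yr


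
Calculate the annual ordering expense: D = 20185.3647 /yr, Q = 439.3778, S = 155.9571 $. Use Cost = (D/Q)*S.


Number of orders = D/Q = 45.9408
Cost = 45.9408 * 155.9571 = 7164.7929

7164.7929 $/yr


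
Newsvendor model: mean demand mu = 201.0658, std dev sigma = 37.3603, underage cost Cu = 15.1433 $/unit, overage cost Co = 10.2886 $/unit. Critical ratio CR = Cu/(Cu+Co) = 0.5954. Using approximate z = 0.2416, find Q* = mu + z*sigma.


CR = Cu/(Cu+Co) = 15.1433/(15.1433+10.2886) = 0.5954
z = 0.2416
Q* = 201.0658 + 0.2416 * 37.3603 = 210.0920

210.0920 units


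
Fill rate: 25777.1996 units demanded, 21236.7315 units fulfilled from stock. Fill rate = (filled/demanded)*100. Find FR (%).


FR = 21236.7315 / 25777.1996 * 100 = 82.3857

82.3857%


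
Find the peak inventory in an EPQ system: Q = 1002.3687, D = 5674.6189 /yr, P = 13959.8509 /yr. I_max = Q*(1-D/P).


D/P = 0.4065
1 - D/P = 0.5935
I_max = 1002.3687 * 0.5935 = 594.9102

594.9102 units


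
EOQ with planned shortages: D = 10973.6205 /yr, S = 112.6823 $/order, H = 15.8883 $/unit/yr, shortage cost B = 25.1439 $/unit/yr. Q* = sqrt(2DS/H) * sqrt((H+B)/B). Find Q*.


sqrt(2DS/H) = 394.5292
sqrt((H+B)/B) = 1.2775
Q* = 394.5292 * 1.2775 = 503.9938

503.9938 units


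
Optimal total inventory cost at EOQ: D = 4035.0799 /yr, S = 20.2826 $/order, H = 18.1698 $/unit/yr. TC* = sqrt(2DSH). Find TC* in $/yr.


2*D*S*H = 2974102.3300
TC* = sqrt(2974102.3300) = 1724.5586

1724.5586 $/yr


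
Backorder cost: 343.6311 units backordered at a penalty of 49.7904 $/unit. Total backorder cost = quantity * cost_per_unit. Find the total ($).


Total = 343.6311 * 49.7904 = 17109.5299

17109.5299 $


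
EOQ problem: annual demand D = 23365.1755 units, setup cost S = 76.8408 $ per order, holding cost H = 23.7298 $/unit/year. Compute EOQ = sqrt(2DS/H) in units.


2*D*S = 2 * 23365.1755 * 76.8408 = 3590797.5551
2*D*S/H = 151320.1778
EOQ = sqrt(151320.1778) = 388.9989

388.9989 units


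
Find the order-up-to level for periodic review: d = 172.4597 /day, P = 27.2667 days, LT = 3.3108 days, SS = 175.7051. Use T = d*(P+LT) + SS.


P + LT = 30.5775
d*(P+LT) = 172.4597 * 30.5775 = 5273.3865
T = 5273.3865 + 175.7051 = 5449.0916

5449.0916 units


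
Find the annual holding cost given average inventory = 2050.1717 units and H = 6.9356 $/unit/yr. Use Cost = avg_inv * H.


Cost = 2050.1717 * 6.9356 = 14219.1708

14219.1708 $/yr


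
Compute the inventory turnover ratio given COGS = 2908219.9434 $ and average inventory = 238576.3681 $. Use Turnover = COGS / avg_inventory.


Turnover = 2908219.9434 / 238576.3681 = 12.1899

12.1899


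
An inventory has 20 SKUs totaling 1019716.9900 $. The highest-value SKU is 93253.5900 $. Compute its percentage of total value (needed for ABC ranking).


Top item = 93253.5900
Total = 1019716.9900
Percentage = 93253.5900 / 1019716.9900 * 100 = 9.1450

9.1450%


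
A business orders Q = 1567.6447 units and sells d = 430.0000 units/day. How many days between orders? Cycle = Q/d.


Cycle = 1567.6447 / 430.0000 = 3.6457

3.6457 days


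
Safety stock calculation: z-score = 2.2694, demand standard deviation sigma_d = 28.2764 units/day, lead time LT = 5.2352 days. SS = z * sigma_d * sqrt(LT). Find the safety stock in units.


sqrt(LT) = sqrt(5.2352) = 2.2881
SS = 2.2694 * 28.2764 * 2.2881 = 146.8256

146.8256 units


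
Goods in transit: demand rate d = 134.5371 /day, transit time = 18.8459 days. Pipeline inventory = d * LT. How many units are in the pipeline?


Pipeline = 134.5371 * 18.8459 = 2535.4727

2535.4727 units


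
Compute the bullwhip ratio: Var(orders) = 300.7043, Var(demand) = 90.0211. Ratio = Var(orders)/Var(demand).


BW = 300.7043 / 90.0211 = 3.3404

3.3404


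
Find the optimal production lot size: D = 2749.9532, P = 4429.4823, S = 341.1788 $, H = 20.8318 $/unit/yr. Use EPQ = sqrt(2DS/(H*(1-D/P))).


1 - D/P = 1 - 0.6208 = 0.3792
H*(1-D/P) = 7.8988
2DS = 1876451.4657
EPQ = sqrt(237561.4548) = 487.4028

487.4028 units


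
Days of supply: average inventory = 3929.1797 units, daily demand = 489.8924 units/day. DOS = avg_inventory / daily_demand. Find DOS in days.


DOS = 3929.1797 / 489.8924 = 8.0205

8.0205 days


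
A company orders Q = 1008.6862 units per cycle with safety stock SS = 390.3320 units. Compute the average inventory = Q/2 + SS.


Q/2 = 504.3431
Avg = 504.3431 + 390.3320 = 894.6751

894.6751 units


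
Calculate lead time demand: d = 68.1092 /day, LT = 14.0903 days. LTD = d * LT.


LTD = 68.1092 * 14.0903 = 959.6791

959.6791 units


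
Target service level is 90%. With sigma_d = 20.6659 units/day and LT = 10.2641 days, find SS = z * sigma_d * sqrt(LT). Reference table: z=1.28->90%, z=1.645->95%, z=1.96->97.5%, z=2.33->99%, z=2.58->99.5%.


From the table, SL = 90% corresponds to z = 1.28
sqrt(LT) = sqrt(10.2641) = 3.2038
SS = 1.28 * 20.6659 * 3.2038 = 84.7471

84.7471 units


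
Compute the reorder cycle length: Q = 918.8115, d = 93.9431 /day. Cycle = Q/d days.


Cycle = 918.8115 / 93.9431 = 9.7805

9.7805 days


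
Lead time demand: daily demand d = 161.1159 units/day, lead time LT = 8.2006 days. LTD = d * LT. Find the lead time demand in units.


LTD = 161.1159 * 8.2006 = 1321.2470

1321.2470 units


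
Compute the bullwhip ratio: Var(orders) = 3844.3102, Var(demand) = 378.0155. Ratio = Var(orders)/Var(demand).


BW = 3844.3102 / 378.0155 = 10.1697

10.1697


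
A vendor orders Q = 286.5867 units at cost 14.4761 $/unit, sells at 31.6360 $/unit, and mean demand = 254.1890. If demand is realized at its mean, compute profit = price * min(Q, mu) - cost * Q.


Sales at mu = min(286.5867, 254.1890) = 254.1890
Revenue = 31.6360 * 254.1890 = 8041.5232
Total cost = 14.4761 * 286.5867 = 4148.6577
Profit = 8041.5232 - 4148.6577 = 3892.8655

3892.8655 $


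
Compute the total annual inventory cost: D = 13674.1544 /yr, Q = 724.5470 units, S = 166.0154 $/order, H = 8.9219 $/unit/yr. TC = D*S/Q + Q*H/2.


Ordering cost = D*S/Q = 3133.1580
Holding cost = Q*H/2 = 3232.1679
TC = 3133.1580 + 3232.1679 = 6365.3259

6365.3259 $/yr


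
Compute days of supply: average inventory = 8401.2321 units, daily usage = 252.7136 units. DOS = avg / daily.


DOS = 8401.2321 / 252.7136 = 33.2441

33.2441 days


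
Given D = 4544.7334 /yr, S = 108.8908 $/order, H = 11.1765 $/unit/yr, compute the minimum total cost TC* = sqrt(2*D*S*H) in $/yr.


2*D*S*H = 11062044.9441
TC* = sqrt(11062044.9441) = 3325.9653

3325.9653 $/yr


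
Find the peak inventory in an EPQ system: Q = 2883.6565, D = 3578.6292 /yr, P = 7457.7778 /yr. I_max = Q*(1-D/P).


D/P = 0.4799
1 - D/P = 0.5201
I_max = 2883.6565 * 0.5201 = 1499.9283

1499.9283 units


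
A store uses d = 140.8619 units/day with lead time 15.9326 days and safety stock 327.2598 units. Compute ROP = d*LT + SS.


d*LT = 140.8619 * 15.9326 = 2244.2963
ROP = 2244.2963 + 327.2598 = 2571.5561

2571.5561 units


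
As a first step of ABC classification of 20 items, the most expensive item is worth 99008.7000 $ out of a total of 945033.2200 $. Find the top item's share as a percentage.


Top item = 99008.7000
Total = 945033.2200
Percentage = 99008.7000 / 945033.2200 * 100 = 10.4767

10.4767%
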